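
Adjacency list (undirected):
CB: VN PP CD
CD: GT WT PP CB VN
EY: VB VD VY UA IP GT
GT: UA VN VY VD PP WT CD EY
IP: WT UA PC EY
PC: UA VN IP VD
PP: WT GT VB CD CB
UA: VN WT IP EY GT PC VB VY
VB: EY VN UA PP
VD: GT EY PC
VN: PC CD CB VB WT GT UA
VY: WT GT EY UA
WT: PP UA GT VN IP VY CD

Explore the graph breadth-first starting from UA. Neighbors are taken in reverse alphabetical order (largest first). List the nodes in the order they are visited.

UA → WT → VY → VN → VB → PC → IP → GT → EY → PP → CD → CB → VD

Visit UA; enqueue WT, VY, VN, VB, PC, IP, GT, EY → queue [WT, VY, VN, VB, PC, IP, GT, EY]
Visit WT; enqueue PP, CD → queue [VY, VN, VB, PC, IP, GT, EY, PP, CD]
Visit VY → queue [VN, VB, PC, IP, GT, EY, PP, CD]
Visit VN; enqueue CB → queue [VB, PC, IP, GT, EY, PP, CD, CB]
Visit VB → queue [PC, IP, GT, EY, PP, CD, CB]
Visit PC; enqueue VD → queue [IP, GT, EY, PP, CD, CB, VD]
Visit IP → queue [GT, EY, PP, CD, CB, VD]
Visit GT → queue [EY, PP, CD, CB, VD]
Visit EY → queue [PP, CD, CB, VD]
Visit PP → queue [CD, CB, VD]
Visit CD → queue [CB, VD]
Visit CB → queue [VD]
Visit VD → queue []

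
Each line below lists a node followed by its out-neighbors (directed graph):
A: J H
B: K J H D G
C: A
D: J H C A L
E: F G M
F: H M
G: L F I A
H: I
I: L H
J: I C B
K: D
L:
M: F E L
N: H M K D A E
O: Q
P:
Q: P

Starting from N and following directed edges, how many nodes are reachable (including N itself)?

14

BFS from N visits: N, H, M, K, D, A, E, I, F, L, J, C, G, B
Reachable nodes: 14 of 17 total.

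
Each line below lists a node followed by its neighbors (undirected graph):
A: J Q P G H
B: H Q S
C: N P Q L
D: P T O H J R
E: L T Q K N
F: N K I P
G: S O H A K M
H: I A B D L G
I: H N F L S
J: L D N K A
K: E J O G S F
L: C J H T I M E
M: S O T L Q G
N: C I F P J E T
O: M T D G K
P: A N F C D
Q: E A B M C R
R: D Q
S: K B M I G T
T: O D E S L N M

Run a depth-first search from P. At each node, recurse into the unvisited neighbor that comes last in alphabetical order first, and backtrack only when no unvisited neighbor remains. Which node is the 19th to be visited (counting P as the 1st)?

Visit P
P → N
N → T
T → S
S → M
M → Q
Q → R
R → D
D → O
O → K
K → J
J → L
L → I
I → H
H → G
G → A
H → B
I → F
L → E
L → C

Visit order: P, N, T, S, M, Q, R, D, O, K, J, L, I, H, G, A, B, F, E, C

E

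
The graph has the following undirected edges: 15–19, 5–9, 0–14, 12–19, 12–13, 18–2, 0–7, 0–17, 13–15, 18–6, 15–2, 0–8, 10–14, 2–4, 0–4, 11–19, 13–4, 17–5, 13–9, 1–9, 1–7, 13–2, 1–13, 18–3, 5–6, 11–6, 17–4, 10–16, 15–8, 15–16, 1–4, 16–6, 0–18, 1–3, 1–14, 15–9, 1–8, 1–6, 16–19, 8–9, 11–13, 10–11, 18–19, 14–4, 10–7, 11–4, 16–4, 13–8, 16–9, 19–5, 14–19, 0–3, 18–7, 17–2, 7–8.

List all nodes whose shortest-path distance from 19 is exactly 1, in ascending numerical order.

Level 0: 19
Level 1: 5, 11, 12, 14, 15, 16, 18
Level 2: 0, 1, 2, 3, 4, 6, 7, 8, 9, 10, 13, 17

5, 11, 12, 14, 15, 16, 18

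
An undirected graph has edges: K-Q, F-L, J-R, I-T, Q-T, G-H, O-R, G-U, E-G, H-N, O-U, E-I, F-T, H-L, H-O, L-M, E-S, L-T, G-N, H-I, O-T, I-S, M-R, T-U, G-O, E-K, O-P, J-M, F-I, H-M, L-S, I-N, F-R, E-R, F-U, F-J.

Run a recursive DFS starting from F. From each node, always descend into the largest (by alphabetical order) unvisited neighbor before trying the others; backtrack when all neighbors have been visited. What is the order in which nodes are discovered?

F → U → T → Q → K → E → S → L → M → R → O → P → H → N → I → G → J

Visit F
F → U
U → T
T → Q
Q → K
K → E
E → S
S → L
L → M
M → R
R → O
O → P
O → H
H → N
N → I
N → G
R → J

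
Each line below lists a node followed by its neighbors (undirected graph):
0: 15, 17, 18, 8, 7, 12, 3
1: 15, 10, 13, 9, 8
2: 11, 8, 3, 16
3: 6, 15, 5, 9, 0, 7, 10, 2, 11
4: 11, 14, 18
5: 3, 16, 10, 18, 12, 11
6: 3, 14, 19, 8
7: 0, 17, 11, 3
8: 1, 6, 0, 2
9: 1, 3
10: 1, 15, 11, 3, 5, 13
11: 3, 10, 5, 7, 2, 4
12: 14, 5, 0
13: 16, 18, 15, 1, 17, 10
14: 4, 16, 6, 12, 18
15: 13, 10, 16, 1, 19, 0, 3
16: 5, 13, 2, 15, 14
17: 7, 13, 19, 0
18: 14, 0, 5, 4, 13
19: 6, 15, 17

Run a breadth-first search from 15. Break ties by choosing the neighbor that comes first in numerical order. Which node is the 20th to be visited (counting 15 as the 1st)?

4

Visit 15; enqueue 0, 1, 3, 10, 13, 16, 19 → queue [0, 1, 3, 10, 13, 16, 19]
Visit 0; enqueue 7, 8, 12, 17, 18 → queue [1, 3, 10, 13, 16, 19, 7, 8, 12, 17, 18]
Visit 1; enqueue 9 → queue [3, 10, 13, 16, 19, 7, 8, 12, 17, 18, 9]
Visit 3; enqueue 2, 5, 6, 11 → queue [10, 13, 16, 19, 7, 8, 12, 17, 18, 9, 2, 5, 6, 11]
Visit 10 → queue [13, 16, 19, 7, 8, 12, 17, 18, 9, 2, 5, 6, 11]
Visit 13 → queue [16, 19, 7, 8, 12, 17, 18, 9, 2, 5, 6, 11]
Visit 16; enqueue 14 → queue [19, 7, 8, 12, 17, 18, 9, 2, 5, 6, 11, 14]
Visit 19 → queue [7, 8, 12, 17, 18, 9, 2, 5, 6, 11, 14]
Visit 7 → queue [8, 12, 17, 18, 9, 2, 5, 6, 11, 14]
Visit 8 → queue [12, 17, 18, 9, 2, 5, 6, 11, 14]
Visit 12 → queue [17, 18, 9, 2, 5, 6, 11, 14]
Visit 17 → queue [18, 9, 2, 5, 6, 11, 14]
Visit 18; enqueue 4 → queue [9, 2, 5, 6, 11, 14, 4]
Visit 9 → queue [2, 5, 6, 11, 14, 4]
Visit 2 → queue [5, 6, 11, 14, 4]
Visit 5 → queue [6, 11, 14, 4]
Visit 6 → queue [11, 14, 4]
Visit 11 → queue [14, 4]
Visit 14 → queue [4]
Visit 4 → queue []

Visit order: 15, 0, 1, 3, 10, 13, 16, 19, 7, 8, 12, 17, 18, 9, 2, 5, 6, 11, 14, 4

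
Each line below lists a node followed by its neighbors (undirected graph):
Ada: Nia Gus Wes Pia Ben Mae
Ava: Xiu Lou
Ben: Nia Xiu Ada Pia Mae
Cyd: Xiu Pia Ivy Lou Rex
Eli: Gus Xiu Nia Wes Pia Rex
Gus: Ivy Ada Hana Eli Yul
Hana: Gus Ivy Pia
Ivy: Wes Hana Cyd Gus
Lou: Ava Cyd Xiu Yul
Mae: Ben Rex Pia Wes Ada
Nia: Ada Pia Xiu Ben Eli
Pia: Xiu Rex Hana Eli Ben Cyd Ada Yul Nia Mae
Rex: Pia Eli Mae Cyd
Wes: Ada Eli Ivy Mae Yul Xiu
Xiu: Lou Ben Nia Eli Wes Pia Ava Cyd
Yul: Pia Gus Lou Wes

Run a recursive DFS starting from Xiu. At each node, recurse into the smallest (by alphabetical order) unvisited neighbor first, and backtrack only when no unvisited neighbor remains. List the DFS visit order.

Visit Xiu
Xiu → Ava
Ava → Lou
Lou → Cyd
Cyd → Ivy
Ivy → Gus
Gus → Ada
Ada → Ben
Ben → Mae
Mae → Pia
Pia → Eli
Eli → Nia
Eli → Rex
Eli → Wes
Wes → Yul
Pia → Hana

Xiu, Ava, Lou, Cyd, Ivy, Gus, Ada, Ben, Mae, Pia, Eli, Nia, Rex, Wes, Yul, Hana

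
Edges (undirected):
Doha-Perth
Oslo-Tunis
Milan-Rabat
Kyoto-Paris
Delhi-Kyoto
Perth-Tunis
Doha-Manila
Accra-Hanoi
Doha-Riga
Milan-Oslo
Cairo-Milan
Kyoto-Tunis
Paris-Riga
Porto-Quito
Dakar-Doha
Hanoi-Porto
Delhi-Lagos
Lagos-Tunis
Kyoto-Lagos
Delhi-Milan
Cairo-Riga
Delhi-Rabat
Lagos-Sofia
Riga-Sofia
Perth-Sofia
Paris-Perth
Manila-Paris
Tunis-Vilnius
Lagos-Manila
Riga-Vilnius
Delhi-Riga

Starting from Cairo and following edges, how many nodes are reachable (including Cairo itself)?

BFS from Cairo visits: Cairo, Riga, Milan, Vilnius, Sofia, Paris, Doha, Delhi, Rabat, Oslo, Tunis, Perth, Lagos, Manila, Kyoto, Dakar
Reachable nodes: 16 of 20 total.

16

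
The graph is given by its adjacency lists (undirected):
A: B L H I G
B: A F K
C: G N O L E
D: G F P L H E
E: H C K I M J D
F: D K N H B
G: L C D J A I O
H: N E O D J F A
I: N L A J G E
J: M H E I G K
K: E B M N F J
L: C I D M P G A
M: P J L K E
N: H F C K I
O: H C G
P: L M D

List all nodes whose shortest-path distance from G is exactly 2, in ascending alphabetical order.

Level 0: G
Level 1: A, C, D, I, J, L, O
Level 2: B, E, F, H, K, M, N, P

B, E, F, H, K, M, N, P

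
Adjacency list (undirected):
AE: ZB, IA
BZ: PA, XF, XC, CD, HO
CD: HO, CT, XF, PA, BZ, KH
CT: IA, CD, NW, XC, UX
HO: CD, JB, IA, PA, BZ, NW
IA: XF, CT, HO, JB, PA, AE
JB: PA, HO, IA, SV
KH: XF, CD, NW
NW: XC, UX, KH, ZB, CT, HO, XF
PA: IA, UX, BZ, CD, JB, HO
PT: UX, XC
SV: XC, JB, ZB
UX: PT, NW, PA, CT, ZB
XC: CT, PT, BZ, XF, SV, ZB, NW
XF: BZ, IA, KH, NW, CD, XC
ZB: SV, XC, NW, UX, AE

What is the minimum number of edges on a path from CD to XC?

Level 0: CD
Level 1: BZ, CT, HO, KH, PA, XF
Level 2: IA, JB, NW, UX, XC
Level 3: AE, PT, SV, ZB
XC first appears at level 2.

2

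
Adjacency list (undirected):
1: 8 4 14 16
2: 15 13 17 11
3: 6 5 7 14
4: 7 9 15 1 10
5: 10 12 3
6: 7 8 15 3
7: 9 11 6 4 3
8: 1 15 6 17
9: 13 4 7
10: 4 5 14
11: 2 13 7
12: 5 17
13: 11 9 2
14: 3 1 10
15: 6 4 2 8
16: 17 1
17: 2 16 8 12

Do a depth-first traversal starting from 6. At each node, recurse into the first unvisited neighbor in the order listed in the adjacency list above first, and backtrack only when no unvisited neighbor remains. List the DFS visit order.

6, 7, 9, 13, 11, 2, 15, 4, 1, 8, 17, 16, 12, 5, 10, 14, 3

Visit 6
6 → 7
7 → 9
9 → 13
13 → 11
11 → 2
2 → 15
15 → 4
4 → 1
1 → 8
8 → 17
17 → 16
17 → 12
12 → 5
5 → 10
10 → 14
14 → 3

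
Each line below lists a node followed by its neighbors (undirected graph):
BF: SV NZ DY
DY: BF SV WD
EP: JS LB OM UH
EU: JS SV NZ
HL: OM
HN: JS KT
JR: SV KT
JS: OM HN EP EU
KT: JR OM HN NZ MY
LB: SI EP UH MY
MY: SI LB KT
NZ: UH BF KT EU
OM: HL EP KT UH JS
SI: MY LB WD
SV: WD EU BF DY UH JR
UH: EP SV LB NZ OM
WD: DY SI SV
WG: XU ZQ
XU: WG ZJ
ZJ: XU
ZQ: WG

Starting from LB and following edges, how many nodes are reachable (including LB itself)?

17

BFS from LB visits: LB, EP, MY, SI, UH, JS, OM, KT, WD, NZ, SV, EU, HN, HL, JR, DY, BF
Reachable nodes: 17 of 21 total.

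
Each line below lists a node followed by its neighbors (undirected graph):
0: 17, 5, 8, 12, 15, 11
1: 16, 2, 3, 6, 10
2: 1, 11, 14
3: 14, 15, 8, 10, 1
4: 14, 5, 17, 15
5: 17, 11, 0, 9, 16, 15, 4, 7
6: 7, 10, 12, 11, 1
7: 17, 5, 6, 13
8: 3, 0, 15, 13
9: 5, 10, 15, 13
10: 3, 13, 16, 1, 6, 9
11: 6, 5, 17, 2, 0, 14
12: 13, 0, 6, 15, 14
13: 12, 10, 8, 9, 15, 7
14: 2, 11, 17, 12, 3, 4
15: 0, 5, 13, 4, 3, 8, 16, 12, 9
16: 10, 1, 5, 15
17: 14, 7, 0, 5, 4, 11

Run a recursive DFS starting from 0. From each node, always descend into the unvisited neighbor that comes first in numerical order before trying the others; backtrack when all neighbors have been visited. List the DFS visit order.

Visit 0
0 → 5
5 → 4
4 → 14
14 → 2
2 → 1
1 → 3
3 → 8
8 → 13
13 → 7
7 → 6
6 → 10
10 → 9
9 → 15
15 → 12
15 → 16
6 → 11
11 → 17

0 5 4 14 2 1 3 8 13 7 6 10 9 15 12 16 11 17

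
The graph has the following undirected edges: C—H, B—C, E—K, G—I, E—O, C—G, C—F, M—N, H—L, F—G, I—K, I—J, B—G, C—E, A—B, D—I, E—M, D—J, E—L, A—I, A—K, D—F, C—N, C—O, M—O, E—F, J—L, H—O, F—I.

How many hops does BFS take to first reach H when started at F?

Level 0: F
Level 1: C, D, E, G, I
Level 2: A, B, H, J, K, L, M, N, O
H first appears at level 2.

2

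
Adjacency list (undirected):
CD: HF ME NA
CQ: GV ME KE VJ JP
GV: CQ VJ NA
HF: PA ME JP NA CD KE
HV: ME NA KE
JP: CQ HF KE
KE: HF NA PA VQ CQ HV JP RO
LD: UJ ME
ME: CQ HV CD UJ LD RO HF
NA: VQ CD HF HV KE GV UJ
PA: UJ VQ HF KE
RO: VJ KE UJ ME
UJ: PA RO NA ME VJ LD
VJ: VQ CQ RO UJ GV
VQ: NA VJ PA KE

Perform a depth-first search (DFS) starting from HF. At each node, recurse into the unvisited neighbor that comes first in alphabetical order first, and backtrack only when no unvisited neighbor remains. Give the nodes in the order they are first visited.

HF → CD → ME → CQ → GV → NA → HV → KE → JP → PA → UJ → LD → RO → VJ → VQ

Visit HF
HF → CD
CD → ME
ME → CQ
CQ → GV
GV → NA
NA → HV
HV → KE
KE → JP
KE → PA
PA → UJ
UJ → LD
UJ → RO
RO → VJ
VJ → VQ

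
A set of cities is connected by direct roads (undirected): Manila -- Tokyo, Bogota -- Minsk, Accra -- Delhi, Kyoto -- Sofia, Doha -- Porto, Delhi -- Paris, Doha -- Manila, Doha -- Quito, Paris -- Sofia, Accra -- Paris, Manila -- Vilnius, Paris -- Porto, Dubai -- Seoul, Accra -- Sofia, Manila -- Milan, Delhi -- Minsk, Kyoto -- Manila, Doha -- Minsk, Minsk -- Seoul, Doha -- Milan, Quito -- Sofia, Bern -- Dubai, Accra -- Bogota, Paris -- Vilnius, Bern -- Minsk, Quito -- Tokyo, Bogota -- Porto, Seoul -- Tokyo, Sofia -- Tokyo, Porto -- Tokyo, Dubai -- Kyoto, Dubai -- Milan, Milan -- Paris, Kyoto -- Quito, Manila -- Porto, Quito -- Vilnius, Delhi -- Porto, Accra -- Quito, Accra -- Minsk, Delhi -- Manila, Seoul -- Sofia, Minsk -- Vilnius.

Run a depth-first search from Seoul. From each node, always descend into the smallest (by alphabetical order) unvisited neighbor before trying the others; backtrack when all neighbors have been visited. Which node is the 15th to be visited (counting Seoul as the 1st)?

Visit Seoul
Seoul → Dubai
Dubai → Bern
Bern → Minsk
Minsk → Accra
Accra → Bogota
Bogota → Porto
Porto → Delhi
Delhi → Manila
Manila → Doha
Doha → Milan
Milan → Paris
Paris → Sofia
Sofia → Kyoto
Kyoto → Quito
Quito → Tokyo
Quito → Vilnius

Visit order: Seoul, Dubai, Bern, Minsk, Accra, Bogota, Porto, Delhi, Manila, Doha, Milan, Paris, Sofia, Kyoto, Quito, Tokyo, Vilnius

Quito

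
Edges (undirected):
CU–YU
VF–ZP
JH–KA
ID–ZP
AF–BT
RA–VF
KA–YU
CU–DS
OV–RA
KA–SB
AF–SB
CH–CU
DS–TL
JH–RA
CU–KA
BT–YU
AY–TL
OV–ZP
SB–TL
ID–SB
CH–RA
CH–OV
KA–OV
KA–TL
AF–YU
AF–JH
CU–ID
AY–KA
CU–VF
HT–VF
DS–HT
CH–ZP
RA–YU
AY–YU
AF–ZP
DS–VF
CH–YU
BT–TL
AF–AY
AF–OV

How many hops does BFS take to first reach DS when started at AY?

2

Level 0: AY
Level 1: AF, KA, TL, YU
Level 2: BT, CH, CU, DS, JH, OV, RA, SB, ZP
Level 3: HT, ID, VF
DS first appears at level 2.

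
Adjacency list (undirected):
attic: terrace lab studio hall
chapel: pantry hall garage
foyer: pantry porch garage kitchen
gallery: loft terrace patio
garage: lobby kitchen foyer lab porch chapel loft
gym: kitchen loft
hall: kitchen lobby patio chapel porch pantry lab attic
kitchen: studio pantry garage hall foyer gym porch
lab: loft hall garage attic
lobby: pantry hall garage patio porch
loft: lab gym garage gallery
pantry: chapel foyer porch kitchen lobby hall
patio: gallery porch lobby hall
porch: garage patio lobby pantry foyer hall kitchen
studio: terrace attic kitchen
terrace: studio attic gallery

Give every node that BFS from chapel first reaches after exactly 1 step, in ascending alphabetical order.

garage, hall, pantry

Level 0: chapel
Level 1: garage, hall, pantry
Level 2: attic, foyer, kitchen, lab, lobby, loft, patio, porch
Level 3: gallery, gym, studio, terrace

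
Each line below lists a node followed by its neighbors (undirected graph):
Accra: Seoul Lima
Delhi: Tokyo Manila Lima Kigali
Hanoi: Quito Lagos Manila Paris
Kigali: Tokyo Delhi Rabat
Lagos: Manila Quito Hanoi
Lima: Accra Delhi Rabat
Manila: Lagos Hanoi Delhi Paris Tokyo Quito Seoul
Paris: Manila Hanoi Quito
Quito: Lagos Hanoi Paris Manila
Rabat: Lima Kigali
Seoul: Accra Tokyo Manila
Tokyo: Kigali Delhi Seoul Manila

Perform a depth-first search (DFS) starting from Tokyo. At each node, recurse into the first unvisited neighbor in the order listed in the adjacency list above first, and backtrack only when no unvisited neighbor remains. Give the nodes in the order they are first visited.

Tokyo, Kigali, Delhi, Manila, Lagos, Quito, Hanoi, Paris, Seoul, Accra, Lima, Rabat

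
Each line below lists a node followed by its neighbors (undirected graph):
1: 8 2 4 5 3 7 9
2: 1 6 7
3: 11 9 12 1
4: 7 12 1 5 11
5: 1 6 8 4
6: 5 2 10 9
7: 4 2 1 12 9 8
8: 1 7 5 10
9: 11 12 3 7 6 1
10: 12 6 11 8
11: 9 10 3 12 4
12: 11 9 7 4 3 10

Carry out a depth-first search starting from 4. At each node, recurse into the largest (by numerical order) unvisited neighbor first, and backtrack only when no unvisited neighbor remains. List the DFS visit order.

Visit 4
4 → 12
12 → 11
11 → 10
10 → 8
8 → 7
7 → 9
9 → 6
6 → 5
5 → 1
1 → 3
1 → 2

4 -> 12 -> 11 -> 10 -> 8 -> 7 -> 9 -> 6 -> 5 -> 1 -> 3 -> 2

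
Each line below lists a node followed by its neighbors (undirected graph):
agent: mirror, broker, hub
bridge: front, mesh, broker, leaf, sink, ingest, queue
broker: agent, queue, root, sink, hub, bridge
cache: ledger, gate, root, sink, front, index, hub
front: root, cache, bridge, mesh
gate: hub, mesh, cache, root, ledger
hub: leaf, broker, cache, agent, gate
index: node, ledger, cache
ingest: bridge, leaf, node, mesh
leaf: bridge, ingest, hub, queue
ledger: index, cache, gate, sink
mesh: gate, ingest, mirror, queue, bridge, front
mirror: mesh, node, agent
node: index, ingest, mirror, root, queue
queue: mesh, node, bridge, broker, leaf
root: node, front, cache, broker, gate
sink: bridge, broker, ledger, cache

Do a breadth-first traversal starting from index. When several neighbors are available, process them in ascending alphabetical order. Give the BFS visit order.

Visit index; enqueue cache, ledger, node → queue [cache, ledger, node]
Visit cache; enqueue front, gate, hub, root, sink → queue [ledger, node, front, gate, hub, root, sink]
Visit ledger → queue [node, front, gate, hub, root, sink]
Visit node; enqueue ingest, mirror, queue → queue [front, gate, hub, root, sink, ingest, mirror, queue]
Visit front; enqueue bridge, mesh → queue [gate, hub, root, sink, ingest, mirror, queue, bridge, mesh]
Visit gate → queue [hub, root, sink, ingest, mirror, queue, bridge, mesh]
Visit hub; enqueue agent, broker, leaf → queue [root, sink, ingest, mirror, queue, bridge, mesh, agent, broker, leaf]
Visit root → queue [sink, ingest, mirror, queue, bridge, mesh, agent, broker, leaf]
Visit sink → queue [ingest, mirror, queue, bridge, mesh, agent, broker, leaf]
Visit ingest → queue [mirror, queue, bridge, mesh, agent, broker, leaf]
Visit mirror → queue [queue, bridge, mesh, agent, broker, leaf]
Visit queue → queue [bridge, mesh, agent, broker, leaf]
Visit bridge → queue [mesh, agent, broker, leaf]
Visit mesh → queue [agent, broker, leaf]
Visit agent → queue [broker, leaf]
Visit broker → queue [leaf]
Visit leaf → queue []

index, cache, ledger, node, front, gate, hub, root, sink, ingest, mirror, queue, bridge, mesh, agent, broker, leaf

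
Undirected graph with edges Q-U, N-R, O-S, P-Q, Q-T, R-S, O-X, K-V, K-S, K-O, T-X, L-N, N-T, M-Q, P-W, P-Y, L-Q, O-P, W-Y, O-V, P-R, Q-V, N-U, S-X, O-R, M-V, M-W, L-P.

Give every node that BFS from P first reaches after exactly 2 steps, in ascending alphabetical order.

K, M, N, S, T, U, V, X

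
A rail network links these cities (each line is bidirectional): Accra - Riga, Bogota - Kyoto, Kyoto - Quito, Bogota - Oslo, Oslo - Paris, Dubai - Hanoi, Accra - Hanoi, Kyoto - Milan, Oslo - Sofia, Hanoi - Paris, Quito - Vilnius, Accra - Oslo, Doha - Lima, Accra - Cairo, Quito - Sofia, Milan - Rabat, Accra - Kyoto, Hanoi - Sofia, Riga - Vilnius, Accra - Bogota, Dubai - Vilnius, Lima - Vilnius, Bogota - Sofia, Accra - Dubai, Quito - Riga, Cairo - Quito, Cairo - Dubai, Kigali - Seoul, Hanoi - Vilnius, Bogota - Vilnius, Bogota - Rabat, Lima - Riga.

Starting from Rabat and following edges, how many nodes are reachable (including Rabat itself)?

16

BFS from Rabat visits: Rabat, Milan, Bogota, Kyoto, Vilnius, Sofia, Oslo, Accra, Quito, Riga, Lima, Hanoi, Dubai, Paris, Cairo, Doha
Reachable nodes: 16 of 18 total.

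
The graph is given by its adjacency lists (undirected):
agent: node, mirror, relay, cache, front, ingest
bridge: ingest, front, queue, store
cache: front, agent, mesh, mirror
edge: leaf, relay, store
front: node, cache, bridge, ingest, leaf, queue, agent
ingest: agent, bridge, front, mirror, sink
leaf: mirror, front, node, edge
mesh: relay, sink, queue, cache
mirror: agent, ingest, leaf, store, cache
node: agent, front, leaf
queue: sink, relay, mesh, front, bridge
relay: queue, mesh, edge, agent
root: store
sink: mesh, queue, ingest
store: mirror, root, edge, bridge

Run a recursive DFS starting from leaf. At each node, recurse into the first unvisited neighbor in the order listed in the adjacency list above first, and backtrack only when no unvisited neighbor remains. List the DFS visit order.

leaf, mirror, agent, node, front, cache, mesh, relay, queue, sink, ingest, bridge, store, root, edge

Visit leaf
leaf → mirror
mirror → agent
agent → node
node → front
front → cache
cache → mesh
mesh → relay
relay → queue
queue → sink
sink → ingest
ingest → bridge
bridge → store
store → root
store → edge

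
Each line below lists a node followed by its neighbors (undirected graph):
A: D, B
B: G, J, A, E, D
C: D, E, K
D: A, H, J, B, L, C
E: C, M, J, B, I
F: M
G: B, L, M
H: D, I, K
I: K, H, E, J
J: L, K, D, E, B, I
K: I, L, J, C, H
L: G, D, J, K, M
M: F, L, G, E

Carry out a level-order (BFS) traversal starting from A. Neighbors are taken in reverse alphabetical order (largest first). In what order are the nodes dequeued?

Visit A; enqueue D, B → queue [D, B]
Visit D; enqueue L, J, H, C → queue [B, L, J, H, C]
Visit B; enqueue G, E → queue [L, J, H, C, G, E]
Visit L; enqueue M, K → queue [J, H, C, G, E, M, K]
Visit J; enqueue I → queue [H, C, G, E, M, K, I]
Visit H → queue [C, G, E, M, K, I]
Visit C → queue [G, E, M, K, I]
Visit G → queue [E, M, K, I]
Visit E → queue [M, K, I]
Visit M; enqueue F → queue [K, I, F]
Visit K → queue [I, F]
Visit I → queue [F]
Visit F → queue []

A D B L J H C G E M K I F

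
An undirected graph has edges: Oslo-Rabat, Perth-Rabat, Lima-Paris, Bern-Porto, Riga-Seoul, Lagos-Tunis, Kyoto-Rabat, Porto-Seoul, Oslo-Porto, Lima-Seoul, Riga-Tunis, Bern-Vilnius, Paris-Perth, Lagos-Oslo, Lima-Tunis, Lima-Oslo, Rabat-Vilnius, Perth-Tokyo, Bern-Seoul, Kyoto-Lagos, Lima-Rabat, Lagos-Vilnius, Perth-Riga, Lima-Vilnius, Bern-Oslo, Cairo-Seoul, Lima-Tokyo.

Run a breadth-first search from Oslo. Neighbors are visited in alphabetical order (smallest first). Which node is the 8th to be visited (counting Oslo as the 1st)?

Vilnius

Visit Oslo; enqueue Bern, Lagos, Lima, Porto, Rabat → queue [Bern, Lagos, Lima, Porto, Rabat]
Visit Bern; enqueue Seoul, Vilnius → queue [Lagos, Lima, Porto, Rabat, Seoul, Vilnius]
Visit Lagos; enqueue Kyoto, Tunis → queue [Lima, Porto, Rabat, Seoul, Vilnius, Kyoto, Tunis]
Visit Lima; enqueue Paris, Tokyo → queue [Porto, Rabat, Seoul, Vilnius, Kyoto, Tunis, Paris, Tokyo]
Visit Porto → queue [Rabat, Seoul, Vilnius, Kyoto, Tunis, Paris, Tokyo]
Visit Rabat; enqueue Perth → queue [Seoul, Vilnius, Kyoto, Tunis, Paris, Tokyo, Perth]
Visit Seoul; enqueue Cairo, Riga → queue [Vilnius, Kyoto, Tunis, Paris, Tokyo, Perth, Cairo, Riga]
Visit Vilnius → queue [Kyoto, Tunis, Paris, Tokyo, Perth, Cairo, Riga]
Visit Kyoto → queue [Tunis, Paris, Tokyo, Perth, Cairo, Riga]
Visit Tunis → queue [Paris, Tokyo, Perth, Cairo, Riga]
Visit Paris → queue [Tokyo, Perth, Cairo, Riga]
Visit Tokyo → queue [Perth, Cairo, Riga]
Visit Perth → queue [Cairo, Riga]
Visit Cairo → queue [Riga]
Visit Riga → queue []

Visit order: Oslo, Bern, Lagos, Lima, Porto, Rabat, Seoul, Vilnius, Kyoto, Tunis, Paris, Tokyo, Perth, Cairo, Riga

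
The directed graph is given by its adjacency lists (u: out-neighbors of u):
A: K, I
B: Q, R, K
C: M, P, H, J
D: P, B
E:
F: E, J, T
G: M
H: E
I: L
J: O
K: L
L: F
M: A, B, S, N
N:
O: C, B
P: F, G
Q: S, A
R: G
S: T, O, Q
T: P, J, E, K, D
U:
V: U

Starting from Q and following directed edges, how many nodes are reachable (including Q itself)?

20

BFS from Q visits: Q, S, A, T, O, K, I, P, J, E, D, C, B, L, F, G, M, H, R, N
Reachable nodes: 20 of 22 total.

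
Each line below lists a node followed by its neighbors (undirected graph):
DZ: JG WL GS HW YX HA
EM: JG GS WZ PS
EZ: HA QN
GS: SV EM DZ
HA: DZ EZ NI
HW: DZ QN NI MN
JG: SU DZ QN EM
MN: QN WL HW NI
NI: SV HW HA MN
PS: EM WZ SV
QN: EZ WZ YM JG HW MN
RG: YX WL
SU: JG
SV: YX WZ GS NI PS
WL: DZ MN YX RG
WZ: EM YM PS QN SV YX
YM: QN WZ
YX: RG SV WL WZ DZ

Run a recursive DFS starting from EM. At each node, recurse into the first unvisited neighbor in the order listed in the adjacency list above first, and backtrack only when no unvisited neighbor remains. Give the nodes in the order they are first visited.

EM -> JG -> SU -> DZ -> WL -> MN -> QN -> EZ -> HA -> NI -> SV -> YX -> RG -> WZ -> YM -> PS -> GS -> HW

Visit EM
EM → JG
JG → SU
JG → DZ
DZ → WL
WL → MN
MN → QN
QN → EZ
EZ → HA
HA → NI
NI → SV
SV → YX
YX → RG
YX → WZ
WZ → YM
WZ → PS
SV → GS
NI → HW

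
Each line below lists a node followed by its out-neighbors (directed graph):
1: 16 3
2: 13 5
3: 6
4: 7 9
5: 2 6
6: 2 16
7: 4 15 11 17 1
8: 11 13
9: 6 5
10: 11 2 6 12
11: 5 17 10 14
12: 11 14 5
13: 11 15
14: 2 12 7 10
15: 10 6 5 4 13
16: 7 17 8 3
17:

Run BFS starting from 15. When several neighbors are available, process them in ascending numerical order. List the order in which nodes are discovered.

Visit 15; enqueue 4, 5, 6, 10, 13 → queue [4, 5, 6, 10, 13]
Visit 4; enqueue 7, 9 → queue [5, 6, 10, 13, 7, 9]
Visit 5; enqueue 2 → queue [6, 10, 13, 7, 9, 2]
Visit 6; enqueue 16 → queue [10, 13, 7, 9, 2, 16]
Visit 10; enqueue 11, 12 → queue [13, 7, 9, 2, 16, 11, 12]
Visit 13 → queue [7, 9, 2, 16, 11, 12]
Visit 7; enqueue 1, 17 → queue [9, 2, 16, 11, 12, 1, 17]
Visit 9 → queue [2, 16, 11, 12, 1, 17]
Visit 2 → queue [16, 11, 12, 1, 17]
Visit 16; enqueue 3, 8 → queue [11, 12, 1, 17, 3, 8]
Visit 11; enqueue 14 → queue [12, 1, 17, 3, 8, 14]
Visit 12 → queue [1, 17, 3, 8, 14]
Visit 1 → queue [17, 3, 8, 14]
Visit 17 → queue [3, 8, 14]
Visit 3 → queue [8, 14]
Visit 8 → queue [14]
Visit 14 → queue []

15, 4, 5, 6, 10, 13, 7, 9, 2, 16, 11, 12, 1, 17, 3, 8, 14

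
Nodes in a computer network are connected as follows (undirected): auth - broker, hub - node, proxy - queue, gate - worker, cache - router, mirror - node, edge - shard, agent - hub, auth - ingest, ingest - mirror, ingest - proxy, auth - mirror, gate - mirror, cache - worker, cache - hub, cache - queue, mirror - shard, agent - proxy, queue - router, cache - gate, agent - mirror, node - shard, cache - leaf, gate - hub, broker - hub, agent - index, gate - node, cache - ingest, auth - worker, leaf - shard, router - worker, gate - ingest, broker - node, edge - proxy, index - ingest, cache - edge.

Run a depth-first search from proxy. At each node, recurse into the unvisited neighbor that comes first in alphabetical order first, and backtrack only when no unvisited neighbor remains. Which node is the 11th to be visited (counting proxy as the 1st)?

Visit proxy
proxy → agent
agent → hub
hub → broker
broker → auth
auth → ingest
ingest → cache
cache → edge
edge → shard
shard → leaf
shard → mirror
mirror → gate
gate → node
gate → worker
worker → router
router → queue
ingest → index

Visit order: proxy, agent, hub, broker, auth, ingest, cache, edge, shard, leaf, mirror, gate, node, worker, router, queue, index

mirror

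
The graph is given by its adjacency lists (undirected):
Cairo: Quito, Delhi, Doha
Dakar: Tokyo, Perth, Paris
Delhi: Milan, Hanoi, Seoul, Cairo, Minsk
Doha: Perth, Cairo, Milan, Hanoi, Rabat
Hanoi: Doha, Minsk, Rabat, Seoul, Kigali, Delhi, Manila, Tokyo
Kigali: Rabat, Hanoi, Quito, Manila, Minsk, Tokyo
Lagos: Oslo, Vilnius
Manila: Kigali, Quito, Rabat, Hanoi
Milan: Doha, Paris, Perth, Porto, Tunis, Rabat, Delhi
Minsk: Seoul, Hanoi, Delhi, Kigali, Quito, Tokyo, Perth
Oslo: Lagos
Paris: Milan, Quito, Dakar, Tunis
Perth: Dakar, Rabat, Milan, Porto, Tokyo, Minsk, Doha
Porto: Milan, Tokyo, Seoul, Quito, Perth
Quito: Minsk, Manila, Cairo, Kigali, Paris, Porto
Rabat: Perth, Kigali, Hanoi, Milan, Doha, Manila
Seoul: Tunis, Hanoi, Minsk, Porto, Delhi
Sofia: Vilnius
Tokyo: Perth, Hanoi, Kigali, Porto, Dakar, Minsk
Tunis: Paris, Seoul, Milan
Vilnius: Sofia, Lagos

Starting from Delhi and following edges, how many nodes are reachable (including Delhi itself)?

17

BFS from Delhi visits: Delhi, Milan, Hanoi, Seoul, Cairo, Minsk, Doha, Paris, Perth, Porto, Tunis, Rabat, Kigali, Manila, Tokyo, Quito, Dakar
Reachable nodes: 17 of 21 total.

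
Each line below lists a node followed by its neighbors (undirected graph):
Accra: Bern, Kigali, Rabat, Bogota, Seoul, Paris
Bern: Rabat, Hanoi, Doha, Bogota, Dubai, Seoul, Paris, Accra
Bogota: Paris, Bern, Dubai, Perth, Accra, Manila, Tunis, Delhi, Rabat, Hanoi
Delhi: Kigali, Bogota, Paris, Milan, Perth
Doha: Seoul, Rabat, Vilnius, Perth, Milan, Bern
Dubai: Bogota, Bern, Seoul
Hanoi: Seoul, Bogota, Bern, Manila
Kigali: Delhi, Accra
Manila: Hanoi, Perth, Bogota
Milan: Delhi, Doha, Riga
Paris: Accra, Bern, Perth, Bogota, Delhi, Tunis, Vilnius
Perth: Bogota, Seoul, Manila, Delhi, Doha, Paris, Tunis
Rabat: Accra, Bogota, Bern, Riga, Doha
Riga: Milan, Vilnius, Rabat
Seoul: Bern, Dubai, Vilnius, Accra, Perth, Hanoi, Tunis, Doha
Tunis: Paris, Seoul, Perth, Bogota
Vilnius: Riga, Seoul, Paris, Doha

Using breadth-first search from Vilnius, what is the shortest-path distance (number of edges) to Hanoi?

2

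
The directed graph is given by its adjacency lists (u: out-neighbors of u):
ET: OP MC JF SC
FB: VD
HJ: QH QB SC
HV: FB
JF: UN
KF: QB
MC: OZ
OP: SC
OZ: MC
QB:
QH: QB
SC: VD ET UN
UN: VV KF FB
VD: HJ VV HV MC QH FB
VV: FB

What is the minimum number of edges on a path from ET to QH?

3

Level 0: ET
Level 1: JF, MC, OP, SC
Level 2: OZ, UN, VD
Level 3: FB, HJ, HV, KF, QH, VV
Level 4: QB
QH first appears at level 3.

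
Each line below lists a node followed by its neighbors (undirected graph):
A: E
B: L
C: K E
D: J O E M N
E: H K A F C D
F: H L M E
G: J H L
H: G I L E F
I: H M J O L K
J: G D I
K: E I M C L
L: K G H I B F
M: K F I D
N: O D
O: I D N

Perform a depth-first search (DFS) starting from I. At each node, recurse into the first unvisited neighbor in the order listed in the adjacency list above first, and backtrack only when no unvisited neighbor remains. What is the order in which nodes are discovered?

I H G J D O N E K M F L B C A

Visit I
I → H
H → G
G → J
J → D
D → O
O → N
D → E
E → K
K → M
M → F
F → L
L → B
K → C
E → A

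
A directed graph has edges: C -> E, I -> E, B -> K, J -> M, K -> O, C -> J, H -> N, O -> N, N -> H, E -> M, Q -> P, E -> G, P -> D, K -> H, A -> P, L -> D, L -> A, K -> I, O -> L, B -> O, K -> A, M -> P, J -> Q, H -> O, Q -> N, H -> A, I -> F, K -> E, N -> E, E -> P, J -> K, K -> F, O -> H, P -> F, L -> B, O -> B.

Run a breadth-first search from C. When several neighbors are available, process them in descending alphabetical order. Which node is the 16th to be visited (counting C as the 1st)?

L

Visit C; enqueue J, E → queue [J, E]
Visit J; enqueue Q, M, K → queue [E, Q, M, K]
Visit E; enqueue P, G → queue [Q, M, K, P, G]
Visit Q; enqueue N → queue [M, K, P, G, N]
Visit M → queue [K, P, G, N]
Visit K; enqueue O, I, H, F, A → queue [P, G, N, O, I, H, F, A]
Visit P; enqueue D → queue [G, N, O, I, H, F, A, D]
Visit G → queue [N, O, I, H, F, A, D]
Visit N → queue [O, I, H, F, A, D]
Visit O; enqueue L, B → queue [I, H, F, A, D, L, B]
Visit I → queue [H, F, A, D, L, B]
Visit H → queue [F, A, D, L, B]
Visit F → queue [A, D, L, B]
Visit A → queue [D, L, B]
Visit D → queue [L, B]
Visit L → queue [B]
Visit B → queue []

Visit order: C, J, E, Q, M, K, P, G, N, O, I, H, F, A, D, L, B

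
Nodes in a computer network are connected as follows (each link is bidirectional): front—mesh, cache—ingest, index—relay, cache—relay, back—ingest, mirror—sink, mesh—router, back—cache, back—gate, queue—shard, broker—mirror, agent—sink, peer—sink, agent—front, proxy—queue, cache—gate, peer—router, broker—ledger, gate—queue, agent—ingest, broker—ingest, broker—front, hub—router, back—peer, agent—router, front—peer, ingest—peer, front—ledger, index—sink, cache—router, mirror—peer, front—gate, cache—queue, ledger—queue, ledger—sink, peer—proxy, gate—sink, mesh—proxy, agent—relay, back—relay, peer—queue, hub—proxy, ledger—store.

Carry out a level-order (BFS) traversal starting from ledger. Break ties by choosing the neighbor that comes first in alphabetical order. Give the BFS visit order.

ledger -> broker -> front -> queue -> sink -> store -> ingest -> mirror -> agent -> gate -> mesh -> peer -> cache -> proxy -> shard -> index -> back -> relay -> router -> hub

Visit ledger; enqueue broker, front, queue, sink, store → queue [broker, front, queue, sink, store]
Visit broker; enqueue ingest, mirror → queue [front, queue, sink, store, ingest, mirror]
Visit front; enqueue agent, gate, mesh, peer → queue [queue, sink, store, ingest, mirror, agent, gate, mesh, peer]
Visit queue; enqueue cache, proxy, shard → queue [sink, store, ingest, mirror, agent, gate, mesh, peer, cache, proxy, shard]
Visit sink; enqueue index → queue [store, ingest, mirror, agent, gate, mesh, peer, cache, proxy, shard, index]
Visit store → queue [ingest, mirror, agent, gate, mesh, peer, cache, proxy, shard, index]
Visit ingest; enqueue back → queue [mirror, agent, gate, mesh, peer, cache, proxy, shard, index, back]
Visit mirror → queue [agent, gate, mesh, peer, cache, proxy, shard, index, back]
Visit agent; enqueue relay, router → queue [gate, mesh, peer, cache, proxy, shard, index, back, relay, router]
Visit gate → queue [mesh, peer, cache, proxy, shard, index, back, relay, router]
Visit mesh → queue [peer, cache, proxy, shard, index, back, relay, router]
Visit peer → queue [cache, proxy, shard, index, back, relay, router]
Visit cache → queue [proxy, shard, index, back, relay, router]
Visit proxy; enqueue hub → queue [shard, index, back, relay, router, hub]
Visit shard → queue [index, back, relay, router, hub]
Visit index → queue [back, relay, router, hub]
Visit back → queue [relay, router, hub]
Visit relay → queue [router, hub]
Visit router → queue [hub]
Visit hub → queue []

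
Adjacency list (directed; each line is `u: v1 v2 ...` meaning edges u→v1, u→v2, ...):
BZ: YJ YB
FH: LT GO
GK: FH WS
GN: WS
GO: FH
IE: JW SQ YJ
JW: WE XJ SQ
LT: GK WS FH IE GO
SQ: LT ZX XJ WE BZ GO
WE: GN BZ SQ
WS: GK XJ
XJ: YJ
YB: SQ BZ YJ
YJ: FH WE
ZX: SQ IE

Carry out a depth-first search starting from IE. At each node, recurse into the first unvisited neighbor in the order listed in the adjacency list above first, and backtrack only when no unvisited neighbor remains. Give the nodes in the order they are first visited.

IE → JW → WE → GN → WS → GK → FH → LT → GO → XJ → YJ → BZ → YB → SQ → ZX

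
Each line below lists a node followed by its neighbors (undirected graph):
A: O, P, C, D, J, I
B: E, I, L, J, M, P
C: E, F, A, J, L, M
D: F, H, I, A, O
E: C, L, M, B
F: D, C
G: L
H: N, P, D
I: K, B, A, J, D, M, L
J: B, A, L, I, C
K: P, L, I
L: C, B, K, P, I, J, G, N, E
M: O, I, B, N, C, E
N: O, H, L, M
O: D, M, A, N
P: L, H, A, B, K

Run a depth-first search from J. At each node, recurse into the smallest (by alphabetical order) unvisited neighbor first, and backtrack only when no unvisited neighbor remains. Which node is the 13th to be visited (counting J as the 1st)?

Visit J
J → A
A → C
C → E
E → B
B → I
I → D
D → F
D → H
H → N
N → L
L → G
L → K
K → P
N → M
M → O

Visit order: J, A, C, E, B, I, D, F, H, N, L, G, K, P, M, O

K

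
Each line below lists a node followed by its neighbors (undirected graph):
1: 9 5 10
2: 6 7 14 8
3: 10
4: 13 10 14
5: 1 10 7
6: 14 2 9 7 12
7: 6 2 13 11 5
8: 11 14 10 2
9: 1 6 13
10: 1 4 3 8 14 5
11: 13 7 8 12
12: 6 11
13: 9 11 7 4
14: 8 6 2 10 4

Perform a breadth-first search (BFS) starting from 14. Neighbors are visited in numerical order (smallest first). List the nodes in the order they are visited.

14 2 4 6 8 10 7 13 9 12 11 1 3 5

Visit 14; enqueue 2, 4, 6, 8, 10 → queue [2, 4, 6, 8, 10]
Visit 2; enqueue 7 → queue [4, 6, 8, 10, 7]
Visit 4; enqueue 13 → queue [6, 8, 10, 7, 13]
Visit 6; enqueue 9, 12 → queue [8, 10, 7, 13, 9, 12]
Visit 8; enqueue 11 → queue [10, 7, 13, 9, 12, 11]
Visit 10; enqueue 1, 3, 5 → queue [7, 13, 9, 12, 11, 1, 3, 5]
Visit 7 → queue [13, 9, 12, 11, 1, 3, 5]
Visit 13 → queue [9, 12, 11, 1, 3, 5]
Visit 9 → queue [12, 11, 1, 3, 5]
Visit 12 → queue [11, 1, 3, 5]
Visit 11 → queue [1, 3, 5]
Visit 1 → queue [3, 5]
Visit 3 → queue [5]
Visit 5 → queue []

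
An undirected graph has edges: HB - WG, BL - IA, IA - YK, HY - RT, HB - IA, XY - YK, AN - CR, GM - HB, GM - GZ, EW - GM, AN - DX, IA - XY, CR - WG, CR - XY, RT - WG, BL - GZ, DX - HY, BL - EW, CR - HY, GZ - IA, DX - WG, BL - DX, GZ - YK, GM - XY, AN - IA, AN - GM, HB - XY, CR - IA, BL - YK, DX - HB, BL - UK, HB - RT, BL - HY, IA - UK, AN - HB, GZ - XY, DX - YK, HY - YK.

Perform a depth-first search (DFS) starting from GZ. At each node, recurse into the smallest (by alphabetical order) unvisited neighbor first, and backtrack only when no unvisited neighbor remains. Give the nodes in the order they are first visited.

Visit GZ
GZ → BL
BL → DX
DX → AN
AN → CR
CR → HY
HY → RT
RT → HB
HB → GM
GM → EW
GM → XY
XY → IA
IA → UK
IA → YK
HB → WG

GZ BL DX AN CR HY RT HB GM EW XY IA UK YK WG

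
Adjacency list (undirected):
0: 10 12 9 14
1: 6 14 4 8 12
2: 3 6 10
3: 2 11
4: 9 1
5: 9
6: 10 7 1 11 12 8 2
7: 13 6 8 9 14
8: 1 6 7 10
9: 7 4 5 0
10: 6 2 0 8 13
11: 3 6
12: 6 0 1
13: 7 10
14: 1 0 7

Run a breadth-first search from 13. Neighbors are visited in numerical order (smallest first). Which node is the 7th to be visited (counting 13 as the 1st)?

14

Visit 13; enqueue 7, 10 → queue [7, 10]
Visit 7; enqueue 6, 8, 9, 14 → queue [10, 6, 8, 9, 14]
Visit 10; enqueue 0, 2 → queue [6, 8, 9, 14, 0, 2]
Visit 6; enqueue 1, 11, 12 → queue [8, 9, 14, 0, 2, 1, 11, 12]
Visit 8 → queue [9, 14, 0, 2, 1, 11, 12]
Visit 9; enqueue 4, 5 → queue [14, 0, 2, 1, 11, 12, 4, 5]
Visit 14 → queue [0, 2, 1, 11, 12, 4, 5]
Visit 0 → queue [2, 1, 11, 12, 4, 5]
Visit 2; enqueue 3 → queue [1, 11, 12, 4, 5, 3]
Visit 1 → queue [11, 12, 4, 5, 3]
Visit 11 → queue [12, 4, 5, 3]
Visit 12 → queue [4, 5, 3]
Visit 4 → queue [5, 3]
Visit 5 → queue [3]
Visit 3 → queue []

Visit order: 13, 7, 10, 6, 8, 9, 14, 0, 2, 1, 11, 12, 4, 5, 3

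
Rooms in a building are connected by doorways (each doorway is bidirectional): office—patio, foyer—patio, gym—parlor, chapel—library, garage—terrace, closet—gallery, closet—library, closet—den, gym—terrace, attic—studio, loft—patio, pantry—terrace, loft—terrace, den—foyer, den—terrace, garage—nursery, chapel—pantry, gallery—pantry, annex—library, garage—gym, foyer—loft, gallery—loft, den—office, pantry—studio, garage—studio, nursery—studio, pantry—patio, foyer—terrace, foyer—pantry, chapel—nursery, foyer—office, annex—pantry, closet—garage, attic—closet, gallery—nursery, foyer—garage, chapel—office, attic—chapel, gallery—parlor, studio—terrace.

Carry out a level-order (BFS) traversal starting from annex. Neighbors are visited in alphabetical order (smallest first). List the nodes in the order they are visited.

Visit annex; enqueue library, pantry → queue [library, pantry]
Visit library; enqueue chapel, closet → queue [pantry, chapel, closet]
Visit pantry; enqueue foyer, gallery, patio, studio, terrace → queue [chapel, closet, foyer, gallery, patio, studio, terrace]
Visit chapel; enqueue attic, nursery, office → queue [closet, foyer, gallery, patio, studio, terrace, attic, nursery, office]
Visit closet; enqueue den, garage → queue [foyer, gallery, patio, studio, terrace, attic, nursery, office, den, garage]
Visit foyer; enqueue loft → queue [gallery, patio, studio, terrace, attic, nursery, office, den, garage, loft]
Visit gallery; enqueue parlor → queue [patio, studio, terrace, attic, nursery, office, den, garage, loft, parlor]
Visit patio → queue [studio, terrace, attic, nursery, office, den, garage, loft, parlor]
Visit studio → queue [terrace, attic, nursery, office, den, garage, loft, parlor]
Visit terrace; enqueue gym → queue [attic, nursery, office, den, garage, loft, parlor, gym]
Visit attic → queue [nursery, office, den, garage, loft, parlor, gym]
Visit nursery → queue [office, den, garage, loft, parlor, gym]
Visit office → queue [den, garage, loft, parlor, gym]
Visit den → queue [garage, loft, parlor, gym]
Visit garage → queue [loft, parlor, gym]
Visit loft → queue [parlor, gym]
Visit parlor → queue [gym]
Visit gym → queue []

annex library pantry chapel closet foyer gallery patio studio terrace attic nursery office den garage loft parlor gym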